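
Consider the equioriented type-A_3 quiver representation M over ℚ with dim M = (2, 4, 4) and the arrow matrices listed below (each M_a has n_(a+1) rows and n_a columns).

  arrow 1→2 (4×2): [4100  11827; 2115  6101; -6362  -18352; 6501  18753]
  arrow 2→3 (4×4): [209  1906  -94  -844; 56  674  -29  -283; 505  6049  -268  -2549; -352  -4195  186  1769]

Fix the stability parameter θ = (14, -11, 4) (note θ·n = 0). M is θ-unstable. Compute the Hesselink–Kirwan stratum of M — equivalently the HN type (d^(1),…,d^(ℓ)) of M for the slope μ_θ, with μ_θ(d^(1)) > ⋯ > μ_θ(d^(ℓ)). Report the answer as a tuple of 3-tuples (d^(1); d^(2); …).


Interval decomposition of M: I[1,3]^2, I[2,2], I[2,3], I[3,3].
HN type (ℓ=3): μ^(1)=4; μ^(2)=3/2; μ^(3)=-11

((0, 0, 4); (2, 2, 0); (0, 2, 0))


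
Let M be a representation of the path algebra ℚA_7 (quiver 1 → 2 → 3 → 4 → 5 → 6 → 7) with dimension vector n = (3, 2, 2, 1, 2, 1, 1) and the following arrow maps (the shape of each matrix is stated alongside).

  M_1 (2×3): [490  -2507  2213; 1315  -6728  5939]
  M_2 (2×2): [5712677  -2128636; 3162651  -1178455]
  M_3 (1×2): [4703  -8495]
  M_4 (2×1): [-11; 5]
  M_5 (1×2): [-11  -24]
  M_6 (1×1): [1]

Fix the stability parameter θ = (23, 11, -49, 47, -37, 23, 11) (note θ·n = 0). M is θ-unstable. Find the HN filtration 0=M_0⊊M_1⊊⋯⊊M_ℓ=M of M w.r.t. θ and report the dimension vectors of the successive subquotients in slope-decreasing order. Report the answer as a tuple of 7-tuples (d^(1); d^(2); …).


Interval decomposition of M: I[1,1], I[1,3], I[1,7], I[5,5].
HN type (ℓ=5): μ^(1)=23; μ^(2)=17; μ^(3)=5; μ^(4)=-5; μ^(5)=-37

((1, 0, 0, 0, 0, 0, 0); (0, 0, 0, 0, 0, 1, 1); (0, 0, 0, 1, 1, 0, 0); (2, 2, 2, 0, 0, 0, 0); (0, 0, 0, 0, 1, 0, 0))


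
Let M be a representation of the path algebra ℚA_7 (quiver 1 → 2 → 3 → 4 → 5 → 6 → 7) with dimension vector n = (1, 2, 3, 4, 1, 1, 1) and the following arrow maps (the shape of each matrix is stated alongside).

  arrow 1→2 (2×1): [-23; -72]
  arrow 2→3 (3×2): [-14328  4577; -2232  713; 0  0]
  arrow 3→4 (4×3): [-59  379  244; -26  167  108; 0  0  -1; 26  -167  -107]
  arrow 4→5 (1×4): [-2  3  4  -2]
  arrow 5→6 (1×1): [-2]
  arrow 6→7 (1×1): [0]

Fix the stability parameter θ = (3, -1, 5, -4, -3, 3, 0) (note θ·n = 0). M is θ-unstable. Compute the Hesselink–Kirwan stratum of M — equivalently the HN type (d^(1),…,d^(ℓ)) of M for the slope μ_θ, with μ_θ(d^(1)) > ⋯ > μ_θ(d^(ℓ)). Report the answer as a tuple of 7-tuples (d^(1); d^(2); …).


Via rank(M_{q-1}∘⋯∘M_p): M ≅ I[1,2], I[2,6], I[3,4]^2, I[4,4], I[7,7].
μ_θ-semistable layers: μ^(1)=3; μ^(2)=1; μ^(3)=1/2; μ^(4)=0; μ^(5)=-2/3; μ^(6)=-1; μ^(7)=-4

((0, 0, 0, 0, 0, 1, 0); (1, 1, 0, 0, 0, 0, 0); (0, 0, 2, 2, 0, 0, 0); (0, 0, 0, 0, 0, 0, 1); (0, 0, 1, 1, 1, 0, 0); (0, 1, 0, 0, 0, 0, 0); (0, 0, 0, 1, 0, 0, 0))


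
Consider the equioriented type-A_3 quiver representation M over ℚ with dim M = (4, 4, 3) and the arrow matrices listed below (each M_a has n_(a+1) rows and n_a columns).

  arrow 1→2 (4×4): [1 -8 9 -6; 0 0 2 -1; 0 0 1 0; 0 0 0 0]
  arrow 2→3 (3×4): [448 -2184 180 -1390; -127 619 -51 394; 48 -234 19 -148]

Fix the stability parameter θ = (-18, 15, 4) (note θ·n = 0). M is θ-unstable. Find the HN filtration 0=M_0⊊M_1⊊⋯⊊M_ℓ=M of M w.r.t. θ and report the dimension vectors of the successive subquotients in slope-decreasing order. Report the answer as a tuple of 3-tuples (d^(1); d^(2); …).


Interval decomposition of M: I[1,1], I[1,3]^3, I[2,2].
HN type (ℓ=3): μ^(1)=15; μ^(2)=19/2; μ^(3)=-18

((0, 1, 0); (0, 3, 3); (4, 0, 0))


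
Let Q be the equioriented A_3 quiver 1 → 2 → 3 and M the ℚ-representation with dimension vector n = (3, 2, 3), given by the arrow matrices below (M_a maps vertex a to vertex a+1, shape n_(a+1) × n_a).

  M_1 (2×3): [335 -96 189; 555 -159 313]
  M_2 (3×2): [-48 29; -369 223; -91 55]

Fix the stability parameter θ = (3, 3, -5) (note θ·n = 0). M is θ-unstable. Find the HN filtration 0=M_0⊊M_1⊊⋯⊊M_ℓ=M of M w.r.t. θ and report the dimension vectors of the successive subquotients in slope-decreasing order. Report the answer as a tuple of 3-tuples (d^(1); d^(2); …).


Via rank(M_{q-1}∘⋯∘M_p): M ≅ I[1,1], I[1,3]^2, I[3,3].
μ_θ-semistable layers: μ^(1)=3; μ^(2)=1/3; μ^(3)=-5

((1, 0, 0); (2, 2, 2); (0, 0, 1))


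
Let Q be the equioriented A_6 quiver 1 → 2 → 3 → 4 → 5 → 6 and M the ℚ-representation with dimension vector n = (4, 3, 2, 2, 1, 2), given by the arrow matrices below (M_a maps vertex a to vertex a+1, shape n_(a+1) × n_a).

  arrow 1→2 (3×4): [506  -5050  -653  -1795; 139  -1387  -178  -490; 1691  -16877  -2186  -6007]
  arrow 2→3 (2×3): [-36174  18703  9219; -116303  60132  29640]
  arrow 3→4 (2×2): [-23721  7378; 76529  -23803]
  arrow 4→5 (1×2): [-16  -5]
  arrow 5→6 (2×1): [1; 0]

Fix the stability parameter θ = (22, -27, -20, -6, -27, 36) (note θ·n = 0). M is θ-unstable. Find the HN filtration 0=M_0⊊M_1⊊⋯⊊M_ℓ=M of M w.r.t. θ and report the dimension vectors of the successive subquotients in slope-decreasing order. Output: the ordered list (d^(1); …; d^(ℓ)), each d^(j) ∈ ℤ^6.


Via rank(M_{q-1}∘⋯∘M_p): M ≅ I[1,1], I[1,2], I[1,4], I[1,6], I[6,6].
μ_θ-semistable layers: μ^(1)=36; μ^(2)=22; μ^(3)=-5/2; μ^(4)=-6; μ^(5)=-25/3; μ^(6)=-58/5

((0, 0, 0, 0, 0, 2); (1, 0, 0, 0, 0, 0); (1, 1, 0, 0, 0, 0); (0, 0, 0, 1, 0, 0); (1, 1, 1, 0, 0, 0); (1, 1, 1, 1, 1, 0))


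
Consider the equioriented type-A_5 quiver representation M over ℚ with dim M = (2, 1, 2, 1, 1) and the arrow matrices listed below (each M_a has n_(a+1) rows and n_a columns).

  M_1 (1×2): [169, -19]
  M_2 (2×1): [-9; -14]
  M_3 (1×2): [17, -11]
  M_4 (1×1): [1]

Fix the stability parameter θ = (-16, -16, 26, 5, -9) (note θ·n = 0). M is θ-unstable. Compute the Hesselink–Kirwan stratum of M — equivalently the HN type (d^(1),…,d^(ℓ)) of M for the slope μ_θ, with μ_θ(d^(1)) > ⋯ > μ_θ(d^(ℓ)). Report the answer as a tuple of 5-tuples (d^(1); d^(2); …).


Interval decomposition of M: I[1,1], I[1,5], I[3,3].
HN type (ℓ=3): μ^(1)=26; μ^(2)=22/3; μ^(3)=-16

((0, 0, 1, 0, 0); (0, 0, 1, 1, 1); (2, 1, 0, 0, 0))


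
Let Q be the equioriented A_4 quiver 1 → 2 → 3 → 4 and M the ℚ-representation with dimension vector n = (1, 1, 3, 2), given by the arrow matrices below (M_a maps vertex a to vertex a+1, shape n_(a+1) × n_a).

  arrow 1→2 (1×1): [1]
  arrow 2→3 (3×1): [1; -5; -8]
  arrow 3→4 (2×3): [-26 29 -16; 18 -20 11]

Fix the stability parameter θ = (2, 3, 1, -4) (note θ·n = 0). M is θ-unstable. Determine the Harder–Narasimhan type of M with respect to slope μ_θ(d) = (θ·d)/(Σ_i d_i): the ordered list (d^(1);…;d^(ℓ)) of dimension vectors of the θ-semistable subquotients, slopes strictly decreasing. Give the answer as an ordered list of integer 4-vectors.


Barcode: M ≅ I[1,4], I[3,3], I[3,4]. HN layers by μ_θ (3 steps, strictly decreasing):
  μ^(1)=1; μ^(2)=1/2; μ^(3)=-3/2

((0, 0, 1, 0); (1, 1, 1, 1); (0, 0, 1, 1))


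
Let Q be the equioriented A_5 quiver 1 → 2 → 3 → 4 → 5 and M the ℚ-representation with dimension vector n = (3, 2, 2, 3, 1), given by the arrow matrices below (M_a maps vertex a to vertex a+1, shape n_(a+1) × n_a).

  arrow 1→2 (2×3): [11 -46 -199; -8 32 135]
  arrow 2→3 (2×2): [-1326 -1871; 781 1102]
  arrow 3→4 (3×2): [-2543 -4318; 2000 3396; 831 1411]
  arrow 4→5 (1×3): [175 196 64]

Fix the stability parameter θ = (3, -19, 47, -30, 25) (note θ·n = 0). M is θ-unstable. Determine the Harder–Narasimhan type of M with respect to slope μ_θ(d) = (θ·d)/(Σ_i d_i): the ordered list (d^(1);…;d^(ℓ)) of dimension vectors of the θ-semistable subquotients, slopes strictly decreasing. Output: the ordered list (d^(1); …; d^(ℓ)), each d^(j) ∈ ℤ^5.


Via rank(M_{q-1}∘⋯∘M_p): M ≅ I[1,1], I[1,4], I[1,5], I[4,4].
μ_θ-semistable layers: μ^(1)=25; μ^(2)=17/2; μ^(3)=3; μ^(4)=-8; μ^(5)=-30

((0, 0, 0, 0, 1); (0, 0, 2, 2, 0); (1, 0, 0, 0, 0); (2, 2, 0, 0, 0); (0, 0, 0, 1, 0))


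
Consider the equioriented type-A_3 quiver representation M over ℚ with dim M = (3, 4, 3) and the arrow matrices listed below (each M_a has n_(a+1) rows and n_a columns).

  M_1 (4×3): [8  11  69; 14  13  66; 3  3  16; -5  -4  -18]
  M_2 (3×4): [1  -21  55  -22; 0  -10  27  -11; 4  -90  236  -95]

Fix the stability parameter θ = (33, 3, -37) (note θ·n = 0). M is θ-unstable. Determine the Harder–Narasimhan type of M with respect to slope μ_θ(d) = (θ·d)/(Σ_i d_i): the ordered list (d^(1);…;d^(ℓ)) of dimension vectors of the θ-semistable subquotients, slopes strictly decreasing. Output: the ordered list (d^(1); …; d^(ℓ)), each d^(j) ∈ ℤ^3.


Barcode: M ≅ I[1,3]^3, I[2,2]. HN layers by μ_θ (2 steps, strictly decreasing):
  μ^(1)=3; μ^(2)=-1/3

((0, 1, 0); (3, 3, 3))


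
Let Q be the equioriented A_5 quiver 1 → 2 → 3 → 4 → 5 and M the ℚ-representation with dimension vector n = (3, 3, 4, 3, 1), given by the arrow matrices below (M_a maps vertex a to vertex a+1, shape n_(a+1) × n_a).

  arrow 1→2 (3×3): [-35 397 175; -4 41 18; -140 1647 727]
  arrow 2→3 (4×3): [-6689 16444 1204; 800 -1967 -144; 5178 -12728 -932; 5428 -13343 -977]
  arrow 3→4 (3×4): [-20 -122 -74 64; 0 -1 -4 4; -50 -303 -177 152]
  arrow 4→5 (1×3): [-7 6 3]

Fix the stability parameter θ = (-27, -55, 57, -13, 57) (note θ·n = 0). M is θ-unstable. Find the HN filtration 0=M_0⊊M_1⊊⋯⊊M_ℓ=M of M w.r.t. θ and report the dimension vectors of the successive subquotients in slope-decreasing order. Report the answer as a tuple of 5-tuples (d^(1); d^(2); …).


Barcode: M ≅ I[1,3]^2, I[1,5], I[3,4], I[4,4]. HN layers by μ_θ (4 steps, strictly decreasing):
  μ^(1)=57; μ^(2)=22; μ^(3)=-13; μ^(4)=-41

((0, 0, 2, 0, 1); (0, 0, 2, 2, 0); (0, 0, 0, 1, 0); (3, 3, 0, 0, 0))


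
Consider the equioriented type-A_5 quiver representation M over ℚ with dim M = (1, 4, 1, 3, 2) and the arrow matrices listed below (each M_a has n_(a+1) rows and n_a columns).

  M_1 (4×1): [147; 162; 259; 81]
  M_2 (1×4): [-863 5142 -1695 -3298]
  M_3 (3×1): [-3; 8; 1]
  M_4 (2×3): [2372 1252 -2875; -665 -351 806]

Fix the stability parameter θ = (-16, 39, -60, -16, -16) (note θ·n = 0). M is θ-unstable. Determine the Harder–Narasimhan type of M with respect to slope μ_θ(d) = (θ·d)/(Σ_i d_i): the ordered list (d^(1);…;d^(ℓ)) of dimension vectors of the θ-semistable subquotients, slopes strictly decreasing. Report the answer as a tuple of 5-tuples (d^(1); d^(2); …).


Barcode: M ≅ I[1,2], I[2,2]^2, I[2,5], I[4,4], I[4,5]. HN layers by μ_θ (3 steps, strictly decreasing):
  μ^(1)=39; μ^(2)=-53/4; μ^(3)=-16

((0, 3, 0, 0, 0); (0, 1, 1, 1, 1); (1, 0, 0, 2, 1))


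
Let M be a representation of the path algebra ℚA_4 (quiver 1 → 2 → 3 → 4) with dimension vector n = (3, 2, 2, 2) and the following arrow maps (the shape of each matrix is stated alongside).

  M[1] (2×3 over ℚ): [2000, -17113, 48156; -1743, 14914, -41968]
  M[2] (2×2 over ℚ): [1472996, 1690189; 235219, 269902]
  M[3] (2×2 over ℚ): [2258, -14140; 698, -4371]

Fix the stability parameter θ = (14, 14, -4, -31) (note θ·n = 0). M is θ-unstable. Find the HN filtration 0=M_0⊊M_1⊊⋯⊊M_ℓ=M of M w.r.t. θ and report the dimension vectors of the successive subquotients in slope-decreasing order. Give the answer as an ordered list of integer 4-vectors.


Barcode: M ≅ I[1,1], I[1,4]^2. HN layers by μ_θ (2 steps, strictly decreasing):
  μ^(1)=14; μ^(2)=-7/4

((1, 0, 0, 0); (2, 2, 2, 2))


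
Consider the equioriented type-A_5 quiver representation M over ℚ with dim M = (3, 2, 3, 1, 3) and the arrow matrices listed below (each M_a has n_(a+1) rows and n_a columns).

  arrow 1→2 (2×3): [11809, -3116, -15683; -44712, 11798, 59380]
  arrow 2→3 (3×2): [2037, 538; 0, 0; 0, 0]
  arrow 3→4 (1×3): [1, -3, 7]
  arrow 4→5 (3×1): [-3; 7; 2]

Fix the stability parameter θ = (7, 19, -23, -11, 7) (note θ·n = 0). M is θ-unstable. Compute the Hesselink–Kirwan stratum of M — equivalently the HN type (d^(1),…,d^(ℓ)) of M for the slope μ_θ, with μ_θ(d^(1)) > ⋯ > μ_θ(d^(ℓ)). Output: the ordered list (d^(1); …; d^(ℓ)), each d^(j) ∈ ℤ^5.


Interval decomposition of M: I[1,1], I[1,2], I[1,5], I[3,3]^2, I[5,5]^2.
HN type (ℓ=4): μ^(1)=19; μ^(2)=7; μ^(3)=-2; μ^(4)=-23

((0, 1, 0, 0, 0); (2, 0, 0, 0, 3); (1, 1, 1, 1, 0); (0, 0, 2, 0, 0))


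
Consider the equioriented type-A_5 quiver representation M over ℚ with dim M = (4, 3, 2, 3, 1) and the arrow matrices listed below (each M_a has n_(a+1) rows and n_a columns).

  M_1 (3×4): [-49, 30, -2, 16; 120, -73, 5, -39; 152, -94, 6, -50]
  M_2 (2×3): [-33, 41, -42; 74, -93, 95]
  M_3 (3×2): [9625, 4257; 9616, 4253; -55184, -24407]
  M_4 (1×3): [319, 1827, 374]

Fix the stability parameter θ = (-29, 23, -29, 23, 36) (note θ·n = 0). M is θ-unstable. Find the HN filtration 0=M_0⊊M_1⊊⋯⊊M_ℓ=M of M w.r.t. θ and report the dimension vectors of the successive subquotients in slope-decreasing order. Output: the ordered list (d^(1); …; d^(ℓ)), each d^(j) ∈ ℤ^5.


Interval decomposition of M: I[1,1]^2, I[1,4], I[1,5], I[2,2], I[4,4].
HN type (ℓ=4): μ^(1)=36; μ^(2)=23; μ^(3)=-3; μ^(4)=-29

((0, 0, 0, 0, 1); (0, 1, 0, 3, 0); (0, 2, 2, 0, 0); (4, 0, 0, 0, 0))


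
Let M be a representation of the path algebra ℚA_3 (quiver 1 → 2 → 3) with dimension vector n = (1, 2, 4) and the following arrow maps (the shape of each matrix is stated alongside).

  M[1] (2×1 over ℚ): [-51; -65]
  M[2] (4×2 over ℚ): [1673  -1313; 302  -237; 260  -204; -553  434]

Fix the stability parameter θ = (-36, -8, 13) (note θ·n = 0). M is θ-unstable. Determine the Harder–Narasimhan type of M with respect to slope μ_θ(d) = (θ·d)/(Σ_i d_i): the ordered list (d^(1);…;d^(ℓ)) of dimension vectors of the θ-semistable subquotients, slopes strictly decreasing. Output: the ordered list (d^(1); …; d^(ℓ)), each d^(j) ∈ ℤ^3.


Via rank(M_{q-1}∘⋯∘M_p): M ≅ I[1,3], I[2,3], I[3,3]^2.
μ_θ-semistable layers: μ^(1)=13; μ^(2)=-8; μ^(3)=-36

((0, 0, 4); (0, 2, 0); (1, 0, 0))


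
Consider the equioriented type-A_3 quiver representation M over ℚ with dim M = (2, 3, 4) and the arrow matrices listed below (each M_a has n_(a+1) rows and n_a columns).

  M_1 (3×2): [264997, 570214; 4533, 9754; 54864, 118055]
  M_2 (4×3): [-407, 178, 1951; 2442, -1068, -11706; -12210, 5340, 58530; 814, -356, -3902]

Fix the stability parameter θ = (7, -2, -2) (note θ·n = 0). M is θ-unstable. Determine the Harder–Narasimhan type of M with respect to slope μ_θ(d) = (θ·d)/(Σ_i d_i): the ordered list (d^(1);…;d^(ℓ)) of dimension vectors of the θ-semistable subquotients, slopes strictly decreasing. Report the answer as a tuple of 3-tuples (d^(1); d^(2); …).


Via rank(M_{q-1}∘⋯∘M_p): M ≅ I[1,2], I[1,3], I[2,2], I[3,3]^3.
μ_θ-semistable layers: μ^(1)=5/2; μ^(2)=1; μ^(3)=-2

((1, 1, 0); (1, 1, 1); (0, 1, 3))


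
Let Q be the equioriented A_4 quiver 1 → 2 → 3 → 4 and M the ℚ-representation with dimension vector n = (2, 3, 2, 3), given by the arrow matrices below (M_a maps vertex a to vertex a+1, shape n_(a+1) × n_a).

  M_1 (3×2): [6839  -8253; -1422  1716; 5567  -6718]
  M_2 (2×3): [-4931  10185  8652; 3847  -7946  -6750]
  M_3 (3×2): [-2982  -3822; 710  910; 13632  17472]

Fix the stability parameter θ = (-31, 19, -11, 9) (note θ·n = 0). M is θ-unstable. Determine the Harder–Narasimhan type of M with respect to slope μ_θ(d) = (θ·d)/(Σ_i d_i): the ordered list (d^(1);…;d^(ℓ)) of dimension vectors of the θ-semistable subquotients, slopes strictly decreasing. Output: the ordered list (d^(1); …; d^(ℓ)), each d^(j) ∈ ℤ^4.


Barcode: M ≅ I[1,2], I[1,3], I[2,4], I[4,4]^2. HN layers by μ_θ (4 steps, strictly decreasing):
  μ^(1)=19; μ^(2)=9; μ^(3)=4; μ^(4)=-31

((0, 1, 0, 0); (0, 0, 0, 3); (0, 2, 2, 0); (2, 0, 0, 0))


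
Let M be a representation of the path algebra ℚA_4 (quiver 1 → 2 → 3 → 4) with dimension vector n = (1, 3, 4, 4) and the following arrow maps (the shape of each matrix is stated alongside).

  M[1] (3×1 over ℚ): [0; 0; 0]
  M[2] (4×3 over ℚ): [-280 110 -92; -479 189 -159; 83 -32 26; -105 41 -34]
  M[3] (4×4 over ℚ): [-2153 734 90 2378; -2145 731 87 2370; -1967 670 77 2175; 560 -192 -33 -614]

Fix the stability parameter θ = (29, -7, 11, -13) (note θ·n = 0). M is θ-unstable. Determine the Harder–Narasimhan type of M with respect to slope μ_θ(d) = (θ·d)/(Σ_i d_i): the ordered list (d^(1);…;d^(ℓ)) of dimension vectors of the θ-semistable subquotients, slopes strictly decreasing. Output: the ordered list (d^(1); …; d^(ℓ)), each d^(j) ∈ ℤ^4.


Via rank(M_{q-1}∘⋯∘M_p): M ≅ I[1,1], I[2,4]^3, I[3,4].
μ_θ-semistable layers: μ^(1)=29; μ^(2)=-1; μ^(3)=-7

((1, 0, 0, 0); (0, 0, 4, 4); (0, 3, 0, 0))


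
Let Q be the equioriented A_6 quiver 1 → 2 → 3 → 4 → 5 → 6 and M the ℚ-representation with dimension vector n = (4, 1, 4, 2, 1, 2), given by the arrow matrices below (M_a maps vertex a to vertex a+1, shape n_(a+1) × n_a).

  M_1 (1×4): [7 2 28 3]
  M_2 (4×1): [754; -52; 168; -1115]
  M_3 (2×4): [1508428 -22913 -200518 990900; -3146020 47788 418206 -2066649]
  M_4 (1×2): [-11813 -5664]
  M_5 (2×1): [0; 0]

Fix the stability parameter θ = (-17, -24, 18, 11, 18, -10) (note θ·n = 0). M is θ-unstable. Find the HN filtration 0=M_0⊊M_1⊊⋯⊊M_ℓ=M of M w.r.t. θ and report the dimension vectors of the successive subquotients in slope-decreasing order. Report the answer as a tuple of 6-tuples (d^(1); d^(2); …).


Barcode: M ≅ I[1,1]^3, I[1,4], I[3,3]^2, I[3,5], I[6,6]^2. HN layers by μ_θ (5 steps, strictly decreasing):
  μ^(1)=18; μ^(2)=29/2; μ^(3)=-10; μ^(4)=-17; μ^(5)=-41/2

((0, 0, 2, 0, 1, 0); (0, 0, 2, 2, 0, 0); (0, 0, 0, 0, 0, 2); (3, 0, 0, 0, 0, 0); (1, 1, 0, 0, 0, 0))


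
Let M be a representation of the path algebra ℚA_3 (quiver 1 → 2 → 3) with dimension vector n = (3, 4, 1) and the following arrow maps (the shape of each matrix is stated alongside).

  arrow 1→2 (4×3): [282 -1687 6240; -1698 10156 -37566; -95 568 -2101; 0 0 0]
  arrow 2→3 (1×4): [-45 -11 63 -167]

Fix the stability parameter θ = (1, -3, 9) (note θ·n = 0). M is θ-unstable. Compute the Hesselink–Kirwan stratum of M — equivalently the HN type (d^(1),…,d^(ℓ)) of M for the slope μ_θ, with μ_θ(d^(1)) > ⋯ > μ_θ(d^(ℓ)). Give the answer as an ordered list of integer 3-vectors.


Interval decomposition of M: I[1,1], I[1,2], I[1,3], I[2,2]^2.
HN type (ℓ=4): μ^(1)=9; μ^(2)=1; μ^(3)=-1; μ^(4)=-3

((0, 0, 1); (1, 0, 0); (2, 2, 0); (0, 2, 0))


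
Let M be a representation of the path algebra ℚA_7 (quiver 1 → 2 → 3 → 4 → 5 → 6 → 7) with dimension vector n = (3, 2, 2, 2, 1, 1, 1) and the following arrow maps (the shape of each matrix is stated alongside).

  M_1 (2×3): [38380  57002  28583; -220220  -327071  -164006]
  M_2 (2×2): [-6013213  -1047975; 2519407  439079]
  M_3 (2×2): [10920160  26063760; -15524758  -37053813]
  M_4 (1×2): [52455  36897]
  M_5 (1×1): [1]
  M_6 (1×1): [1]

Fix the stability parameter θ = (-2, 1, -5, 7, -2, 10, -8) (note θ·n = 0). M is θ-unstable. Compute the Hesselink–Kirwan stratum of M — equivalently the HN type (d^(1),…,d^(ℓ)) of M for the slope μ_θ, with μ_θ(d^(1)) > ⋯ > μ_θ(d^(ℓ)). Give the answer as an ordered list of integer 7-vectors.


Barcode: M ≅ I[1,1], I[1,3], I[1,7], I[4,4]. HN layers by μ_θ (3 steps, strictly decreasing):
  μ^(1)=7; μ^(2)=7/4; μ^(3)=-2

((0, 0, 0, 1, 0, 0, 0); (0, 0, 0, 1, 1, 1, 1); (3, 2, 2, 0, 0, 0, 0))


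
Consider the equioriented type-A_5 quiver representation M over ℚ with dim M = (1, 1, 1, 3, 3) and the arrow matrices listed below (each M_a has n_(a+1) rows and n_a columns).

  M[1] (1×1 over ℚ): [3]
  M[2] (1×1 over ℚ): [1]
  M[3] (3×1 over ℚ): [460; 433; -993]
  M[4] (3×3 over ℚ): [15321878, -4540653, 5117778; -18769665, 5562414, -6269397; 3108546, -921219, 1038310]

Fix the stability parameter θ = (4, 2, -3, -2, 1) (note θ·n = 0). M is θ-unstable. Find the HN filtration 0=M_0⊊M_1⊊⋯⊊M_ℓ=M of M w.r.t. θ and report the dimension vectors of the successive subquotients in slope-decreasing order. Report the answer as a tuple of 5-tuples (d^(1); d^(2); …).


Via rank(M_{q-1}∘⋯∘M_p): M ≅ I[1,5], I[4,4], I[4,5], I[5,5].
μ_θ-semistable layers: μ^(1)=1; μ^(2)=1/4; μ^(3)=-2

((0, 0, 0, 0, 3); (1, 1, 1, 1, 0); (0, 0, 0, 2, 0))


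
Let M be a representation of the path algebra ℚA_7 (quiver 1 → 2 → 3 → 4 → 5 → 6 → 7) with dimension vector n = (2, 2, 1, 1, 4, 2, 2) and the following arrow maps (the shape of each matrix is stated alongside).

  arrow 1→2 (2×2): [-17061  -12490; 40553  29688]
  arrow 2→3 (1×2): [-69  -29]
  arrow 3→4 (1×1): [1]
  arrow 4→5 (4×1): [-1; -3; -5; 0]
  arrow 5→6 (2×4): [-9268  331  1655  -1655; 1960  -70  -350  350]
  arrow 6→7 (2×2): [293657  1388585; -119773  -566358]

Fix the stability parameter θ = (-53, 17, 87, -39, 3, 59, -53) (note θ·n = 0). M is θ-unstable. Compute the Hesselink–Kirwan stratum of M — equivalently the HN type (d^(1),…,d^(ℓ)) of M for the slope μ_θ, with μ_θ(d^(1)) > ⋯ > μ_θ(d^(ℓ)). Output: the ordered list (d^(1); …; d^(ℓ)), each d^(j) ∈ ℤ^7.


Barcode: M ≅ I[1,2], I[1,5], I[5,5]^2, I[5,7], I[6,7]. HN layers by μ_θ (3 steps, strictly decreasing):
  μ^(1)=17; μ^(2)=3; μ^(3)=-53

((0, 2, 1, 1, 1, 0, 0); (0, 0, 0, 0, 3, 2, 2); (2, 0, 0, 0, 0, 0, 0))


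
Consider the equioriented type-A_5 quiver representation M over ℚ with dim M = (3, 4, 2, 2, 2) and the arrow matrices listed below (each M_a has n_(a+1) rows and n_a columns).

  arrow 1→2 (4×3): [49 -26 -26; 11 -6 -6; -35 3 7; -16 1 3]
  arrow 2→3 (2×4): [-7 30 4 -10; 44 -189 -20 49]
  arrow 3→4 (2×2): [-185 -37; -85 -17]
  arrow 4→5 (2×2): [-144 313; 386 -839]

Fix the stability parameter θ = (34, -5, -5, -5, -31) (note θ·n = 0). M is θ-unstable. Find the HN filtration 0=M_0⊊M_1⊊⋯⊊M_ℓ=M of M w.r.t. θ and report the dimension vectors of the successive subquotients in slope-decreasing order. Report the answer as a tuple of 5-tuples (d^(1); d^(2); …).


Interval decomposition of M: I[1,2], I[1,3], I[1,5], I[2,2], I[4,5].
HN type (ℓ=5): μ^(1)=29/2; μ^(2)=8; μ^(3)=-12/5; μ^(4)=-5; μ^(5)=-18

((1, 1, 0, 0, 0); (1, 1, 1, 0, 0); (1, 1, 1, 1, 1); (0, 1, 0, 0, 0); (0, 0, 0, 1, 1))


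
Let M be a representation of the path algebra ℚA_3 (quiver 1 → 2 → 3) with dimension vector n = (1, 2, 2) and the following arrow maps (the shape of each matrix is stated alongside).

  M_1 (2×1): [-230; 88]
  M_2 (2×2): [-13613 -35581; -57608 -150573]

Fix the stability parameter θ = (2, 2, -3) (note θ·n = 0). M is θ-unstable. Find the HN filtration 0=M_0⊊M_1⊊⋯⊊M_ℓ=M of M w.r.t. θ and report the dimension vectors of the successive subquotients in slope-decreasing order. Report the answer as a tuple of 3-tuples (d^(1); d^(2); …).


Barcode: M ≅ I[1,3], I[2,3]. HN layers by μ_θ (2 steps, strictly decreasing):
  μ^(1)=1/3; μ^(2)=-1/2

((1, 1, 1); (0, 1, 1))


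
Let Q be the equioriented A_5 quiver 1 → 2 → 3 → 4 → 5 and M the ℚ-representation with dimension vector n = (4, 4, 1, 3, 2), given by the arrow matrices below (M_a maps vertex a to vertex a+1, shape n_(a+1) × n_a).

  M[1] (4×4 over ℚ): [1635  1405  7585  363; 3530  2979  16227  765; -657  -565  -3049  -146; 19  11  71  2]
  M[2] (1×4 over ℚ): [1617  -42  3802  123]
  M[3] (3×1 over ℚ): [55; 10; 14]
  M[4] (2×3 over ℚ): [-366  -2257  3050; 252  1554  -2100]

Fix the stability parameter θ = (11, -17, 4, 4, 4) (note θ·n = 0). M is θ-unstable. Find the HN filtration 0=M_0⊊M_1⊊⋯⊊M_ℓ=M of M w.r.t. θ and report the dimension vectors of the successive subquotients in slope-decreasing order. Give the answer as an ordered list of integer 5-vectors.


Interval decomposition of M: I[1,1], I[1,2]^2, I[1,4], I[2,2], I[4,4], I[4,5], I[5,5].
HN type (ℓ=4): μ^(1)=11; μ^(2)=4; μ^(3)=-3; μ^(4)=-17

((1, 0, 0, 0, 0); (0, 0, 1, 3, 2); (3, 3, 0, 0, 0); (0, 1, 0, 0, 0))


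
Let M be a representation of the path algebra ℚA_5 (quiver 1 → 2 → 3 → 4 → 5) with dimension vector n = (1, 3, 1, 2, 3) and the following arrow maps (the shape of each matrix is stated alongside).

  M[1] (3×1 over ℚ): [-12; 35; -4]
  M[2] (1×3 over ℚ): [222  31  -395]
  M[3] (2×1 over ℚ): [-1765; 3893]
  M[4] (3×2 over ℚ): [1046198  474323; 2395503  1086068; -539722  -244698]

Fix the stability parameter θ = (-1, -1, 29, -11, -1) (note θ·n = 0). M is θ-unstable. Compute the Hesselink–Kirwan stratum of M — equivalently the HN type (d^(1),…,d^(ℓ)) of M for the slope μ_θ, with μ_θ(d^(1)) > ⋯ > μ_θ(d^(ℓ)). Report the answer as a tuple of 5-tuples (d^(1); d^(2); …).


Via rank(M_{q-1}∘⋯∘M_p): M ≅ I[1,5], I[2,2]^2, I[4,5], I[5,5].
μ_θ-semistable layers: μ^(1)=17/3; μ^(2)=-1; μ^(3)=-11

((0, 0, 1, 1, 1); (1, 3, 0, 0, 2); (0, 0, 0, 1, 0))


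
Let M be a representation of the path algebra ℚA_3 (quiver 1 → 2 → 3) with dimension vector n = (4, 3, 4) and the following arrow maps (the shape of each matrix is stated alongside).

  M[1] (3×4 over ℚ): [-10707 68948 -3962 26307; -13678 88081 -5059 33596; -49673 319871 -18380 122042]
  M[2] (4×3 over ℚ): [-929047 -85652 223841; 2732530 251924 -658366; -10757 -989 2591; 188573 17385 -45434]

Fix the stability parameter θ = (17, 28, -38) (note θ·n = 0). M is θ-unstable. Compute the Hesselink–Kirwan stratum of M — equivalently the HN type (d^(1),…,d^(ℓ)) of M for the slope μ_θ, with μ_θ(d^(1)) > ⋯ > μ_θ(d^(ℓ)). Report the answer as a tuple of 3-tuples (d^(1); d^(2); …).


Barcode: M ≅ I[1,1], I[1,3]^3, I[3,3]. HN layers by μ_θ (3 steps, strictly decreasing):
  μ^(1)=17; μ^(2)=7/3; μ^(3)=-38

((1, 0, 0); (3, 3, 3); (0, 0, 1))


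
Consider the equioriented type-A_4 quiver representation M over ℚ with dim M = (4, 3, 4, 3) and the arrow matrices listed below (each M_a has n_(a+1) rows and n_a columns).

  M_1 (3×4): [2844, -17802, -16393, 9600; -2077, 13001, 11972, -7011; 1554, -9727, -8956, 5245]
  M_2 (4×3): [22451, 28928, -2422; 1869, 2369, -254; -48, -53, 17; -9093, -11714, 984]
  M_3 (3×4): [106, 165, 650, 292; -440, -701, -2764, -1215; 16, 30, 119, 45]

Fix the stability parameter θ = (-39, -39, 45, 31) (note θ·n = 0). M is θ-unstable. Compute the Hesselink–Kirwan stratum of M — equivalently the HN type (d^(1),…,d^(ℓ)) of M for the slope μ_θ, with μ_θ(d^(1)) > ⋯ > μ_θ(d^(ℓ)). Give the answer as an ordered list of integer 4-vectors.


Via rank(M_{q-1}∘⋯∘M_p): M ≅ I[1,1], I[1,4]^3, I[3,3].
μ_θ-semistable layers: μ^(1)=45; μ^(2)=38; μ^(3)=-39

((0, 0, 1, 0); (0, 0, 3, 3); (4, 3, 0, 0))


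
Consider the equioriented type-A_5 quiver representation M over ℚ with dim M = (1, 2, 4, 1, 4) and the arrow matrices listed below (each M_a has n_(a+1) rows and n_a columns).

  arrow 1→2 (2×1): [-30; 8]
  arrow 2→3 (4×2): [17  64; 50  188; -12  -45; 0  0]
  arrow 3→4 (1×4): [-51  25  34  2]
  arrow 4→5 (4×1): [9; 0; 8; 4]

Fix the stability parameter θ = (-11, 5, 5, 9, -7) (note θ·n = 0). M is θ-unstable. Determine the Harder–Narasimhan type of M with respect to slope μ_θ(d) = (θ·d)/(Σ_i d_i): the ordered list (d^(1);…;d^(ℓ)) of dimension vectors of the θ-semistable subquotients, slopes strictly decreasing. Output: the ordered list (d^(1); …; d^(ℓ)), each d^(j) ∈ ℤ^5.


Barcode: M ≅ I[1,5], I[2,3], I[3,3]^2, I[5,5]^3. HN layers by μ_θ (4 steps, strictly decreasing):
  μ^(1)=5; μ^(2)=3; μ^(3)=-7; μ^(4)=-11

((0, 1, 3, 0, 0); (0, 1, 1, 1, 1); (0, 0, 0, 0, 3); (1, 0, 0, 0, 0))


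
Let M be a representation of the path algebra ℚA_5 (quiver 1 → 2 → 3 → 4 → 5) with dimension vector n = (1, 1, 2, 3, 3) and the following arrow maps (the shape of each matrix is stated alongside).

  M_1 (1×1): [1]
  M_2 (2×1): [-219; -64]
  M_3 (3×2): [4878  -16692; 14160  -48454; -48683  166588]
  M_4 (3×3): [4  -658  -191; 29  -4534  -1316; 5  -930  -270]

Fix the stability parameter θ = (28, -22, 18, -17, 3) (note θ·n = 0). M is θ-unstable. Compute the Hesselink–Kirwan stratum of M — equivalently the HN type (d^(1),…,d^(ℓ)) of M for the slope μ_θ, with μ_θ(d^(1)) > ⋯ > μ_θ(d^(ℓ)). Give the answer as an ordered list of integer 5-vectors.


Interval decomposition of M: I[1,5], I[3,4], I[4,5], I[5,5].
HN type (ℓ=4): μ^(1)=3; μ^(2)=7/4; μ^(3)=1/2; μ^(4)=-17

((0, 0, 0, 0, 3); (1, 1, 1, 1, 0); (0, 0, 1, 1, 0); (0, 0, 0, 1, 0))


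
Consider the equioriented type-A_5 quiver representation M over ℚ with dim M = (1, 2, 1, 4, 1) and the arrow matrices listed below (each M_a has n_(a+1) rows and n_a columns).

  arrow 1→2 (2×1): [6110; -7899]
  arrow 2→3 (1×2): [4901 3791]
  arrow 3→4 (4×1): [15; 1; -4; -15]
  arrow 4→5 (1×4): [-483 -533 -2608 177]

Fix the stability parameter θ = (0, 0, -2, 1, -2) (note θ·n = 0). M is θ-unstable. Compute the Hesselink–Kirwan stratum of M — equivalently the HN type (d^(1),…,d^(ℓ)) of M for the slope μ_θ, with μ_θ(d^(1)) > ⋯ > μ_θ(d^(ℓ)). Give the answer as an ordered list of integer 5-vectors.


Barcode: M ≅ I[1,5], I[2,2], I[4,4]^3. HN layers by μ_θ (4 steps, strictly decreasing):
  μ^(1)=1; μ^(2)=0; μ^(3)=-1/2; μ^(4)=-2/3

((0, 0, 0, 3, 0); (0, 1, 0, 0, 0); (0, 0, 0, 1, 1); (1, 1, 1, 0, 0))


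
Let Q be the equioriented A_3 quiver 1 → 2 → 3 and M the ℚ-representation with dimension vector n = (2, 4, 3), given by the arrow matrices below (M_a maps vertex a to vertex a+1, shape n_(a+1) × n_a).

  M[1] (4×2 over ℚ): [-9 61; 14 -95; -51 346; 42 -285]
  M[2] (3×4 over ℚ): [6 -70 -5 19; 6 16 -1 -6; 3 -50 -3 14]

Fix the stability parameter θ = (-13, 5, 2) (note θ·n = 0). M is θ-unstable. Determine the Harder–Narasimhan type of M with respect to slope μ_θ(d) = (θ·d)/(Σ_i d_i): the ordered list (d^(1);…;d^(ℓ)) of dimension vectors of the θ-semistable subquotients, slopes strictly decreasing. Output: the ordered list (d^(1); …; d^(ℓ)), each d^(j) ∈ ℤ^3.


Via rank(M_{q-1}∘⋯∘M_p): M ≅ I[1,3]^2, I[2,2], I[2,3].
μ_θ-semistable layers: μ^(1)=5; μ^(2)=7/2; μ^(3)=-13

((0, 1, 0); (0, 3, 3); (2, 0, 0))


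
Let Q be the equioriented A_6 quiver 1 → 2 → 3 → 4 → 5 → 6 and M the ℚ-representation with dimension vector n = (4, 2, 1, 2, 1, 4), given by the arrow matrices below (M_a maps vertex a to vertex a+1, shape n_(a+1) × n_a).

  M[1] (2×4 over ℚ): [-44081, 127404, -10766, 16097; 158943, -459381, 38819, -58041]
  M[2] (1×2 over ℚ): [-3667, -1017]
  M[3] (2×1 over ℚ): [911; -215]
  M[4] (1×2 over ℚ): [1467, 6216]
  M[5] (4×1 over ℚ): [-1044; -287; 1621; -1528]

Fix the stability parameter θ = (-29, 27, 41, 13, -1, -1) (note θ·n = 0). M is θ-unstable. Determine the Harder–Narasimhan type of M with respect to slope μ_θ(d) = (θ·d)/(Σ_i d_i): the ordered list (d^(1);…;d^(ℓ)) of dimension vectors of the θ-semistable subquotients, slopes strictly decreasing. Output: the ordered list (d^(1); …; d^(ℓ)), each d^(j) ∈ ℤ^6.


Via rank(M_{q-1}∘⋯∘M_p): M ≅ I[1,1]^2, I[1,2], I[1,6], I[4,4], I[6,6]^3.
μ_θ-semistable layers: μ^(1)=27; μ^(2)=79/5; μ^(3)=13; μ^(4)=-1; μ^(5)=-29

((0, 1, 0, 0, 0, 0); (0, 1, 1, 1, 1, 1); (0, 0, 0, 1, 0, 0); (0, 0, 0, 0, 0, 3); (4, 0, 0, 0, 0, 0))


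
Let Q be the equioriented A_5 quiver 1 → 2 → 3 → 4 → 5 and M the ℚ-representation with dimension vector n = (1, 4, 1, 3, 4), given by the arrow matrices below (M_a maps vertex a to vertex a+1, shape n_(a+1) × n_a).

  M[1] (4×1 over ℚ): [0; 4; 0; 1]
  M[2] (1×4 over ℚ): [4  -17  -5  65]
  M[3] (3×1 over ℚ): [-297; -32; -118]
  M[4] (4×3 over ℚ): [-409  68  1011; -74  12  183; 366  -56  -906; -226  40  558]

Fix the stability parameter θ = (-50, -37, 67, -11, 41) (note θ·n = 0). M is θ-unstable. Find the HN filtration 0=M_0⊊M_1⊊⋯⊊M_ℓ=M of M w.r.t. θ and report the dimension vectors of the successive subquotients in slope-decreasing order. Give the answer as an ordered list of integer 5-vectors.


Barcode: M ≅ I[1,5], I[2,2]^3, I[4,4], I[4,5], I[5,5]^2. HN layers by μ_θ (5 steps, strictly decreasing):
  μ^(1)=41; μ^(2)=28; μ^(3)=-11; μ^(4)=-37; μ^(5)=-50

((0, 0, 0, 0, 4); (0, 0, 1, 1, 0); (0, 0, 0, 2, 0); (0, 4, 0, 0, 0); (1, 0, 0, 0, 0))


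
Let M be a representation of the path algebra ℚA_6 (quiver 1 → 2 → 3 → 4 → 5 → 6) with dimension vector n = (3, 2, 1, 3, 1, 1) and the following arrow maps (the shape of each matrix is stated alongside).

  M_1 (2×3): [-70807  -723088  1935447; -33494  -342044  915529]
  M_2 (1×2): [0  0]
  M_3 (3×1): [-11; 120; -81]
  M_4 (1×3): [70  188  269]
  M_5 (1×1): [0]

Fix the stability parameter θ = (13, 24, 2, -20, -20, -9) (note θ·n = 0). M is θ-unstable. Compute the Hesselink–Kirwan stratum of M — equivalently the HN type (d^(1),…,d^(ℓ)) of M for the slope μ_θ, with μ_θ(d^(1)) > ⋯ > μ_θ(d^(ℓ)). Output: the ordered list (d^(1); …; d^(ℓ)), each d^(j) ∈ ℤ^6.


Barcode: M ≅ I[1,1], I[1,2]^2, I[3,5], I[4,4]^2, I[6,6]. HN layers by μ_θ (5 steps, strictly decreasing):
  μ^(1)=24; μ^(2)=13; μ^(3)=-9; μ^(4)=-38/3; μ^(5)=-20

((0, 2, 0, 0, 0, 0); (3, 0, 0, 0, 0, 0); (0, 0, 0, 0, 0, 1); (0, 0, 1, 1, 1, 0); (0, 0, 0, 2, 0, 0))


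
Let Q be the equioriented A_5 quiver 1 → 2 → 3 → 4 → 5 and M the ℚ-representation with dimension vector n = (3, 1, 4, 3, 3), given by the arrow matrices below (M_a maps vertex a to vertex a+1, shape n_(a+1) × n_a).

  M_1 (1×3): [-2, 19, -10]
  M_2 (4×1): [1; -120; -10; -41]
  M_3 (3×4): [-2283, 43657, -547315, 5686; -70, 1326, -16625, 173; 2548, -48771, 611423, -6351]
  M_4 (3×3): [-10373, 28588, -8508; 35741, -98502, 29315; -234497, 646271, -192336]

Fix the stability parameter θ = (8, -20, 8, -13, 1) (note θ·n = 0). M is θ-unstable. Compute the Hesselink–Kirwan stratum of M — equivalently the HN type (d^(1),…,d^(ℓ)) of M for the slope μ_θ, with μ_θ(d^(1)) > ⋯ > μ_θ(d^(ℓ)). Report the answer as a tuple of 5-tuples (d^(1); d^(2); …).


Via rank(M_{q-1}∘⋯∘M_p): M ≅ I[1,1]^2, I[1,5], I[3,3], I[3,5]^2.
μ_θ-semistable layers: μ^(1)=8; μ^(2)=1; μ^(3)=-5/2; μ^(4)=-6

((2, 0, 1, 0, 0); (0, 0, 0, 0, 3); (0, 0, 3, 3, 0); (1, 1, 0, 0, 0))


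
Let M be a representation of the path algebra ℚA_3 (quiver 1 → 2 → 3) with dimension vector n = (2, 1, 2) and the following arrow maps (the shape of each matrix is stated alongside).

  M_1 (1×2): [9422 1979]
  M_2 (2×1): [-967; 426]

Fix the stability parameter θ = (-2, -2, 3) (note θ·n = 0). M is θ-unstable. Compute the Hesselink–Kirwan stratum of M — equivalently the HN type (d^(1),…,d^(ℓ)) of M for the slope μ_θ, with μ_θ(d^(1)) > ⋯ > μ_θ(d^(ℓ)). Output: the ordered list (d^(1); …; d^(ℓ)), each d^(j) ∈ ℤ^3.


Interval decomposition of M: I[1,1], I[1,3], I[3,3].
HN type (ℓ=2): μ^(1)=3; μ^(2)=-2

((0, 0, 2); (2, 1, 0))


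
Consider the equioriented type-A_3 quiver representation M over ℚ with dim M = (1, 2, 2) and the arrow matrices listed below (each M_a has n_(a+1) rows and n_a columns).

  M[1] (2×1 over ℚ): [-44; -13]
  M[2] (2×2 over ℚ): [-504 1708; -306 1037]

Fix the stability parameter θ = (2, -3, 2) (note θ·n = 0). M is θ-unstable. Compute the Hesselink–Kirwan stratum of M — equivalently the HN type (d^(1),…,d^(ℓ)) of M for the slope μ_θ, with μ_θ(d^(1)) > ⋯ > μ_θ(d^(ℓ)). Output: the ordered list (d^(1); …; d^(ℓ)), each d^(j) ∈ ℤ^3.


Barcode: M ≅ I[1,3], I[2,2], I[3,3]. HN layers by μ_θ (3 steps, strictly decreasing):
  μ^(1)=2; μ^(2)=-1/2; μ^(3)=-3

((0, 0, 2); (1, 1, 0); (0, 1, 0))


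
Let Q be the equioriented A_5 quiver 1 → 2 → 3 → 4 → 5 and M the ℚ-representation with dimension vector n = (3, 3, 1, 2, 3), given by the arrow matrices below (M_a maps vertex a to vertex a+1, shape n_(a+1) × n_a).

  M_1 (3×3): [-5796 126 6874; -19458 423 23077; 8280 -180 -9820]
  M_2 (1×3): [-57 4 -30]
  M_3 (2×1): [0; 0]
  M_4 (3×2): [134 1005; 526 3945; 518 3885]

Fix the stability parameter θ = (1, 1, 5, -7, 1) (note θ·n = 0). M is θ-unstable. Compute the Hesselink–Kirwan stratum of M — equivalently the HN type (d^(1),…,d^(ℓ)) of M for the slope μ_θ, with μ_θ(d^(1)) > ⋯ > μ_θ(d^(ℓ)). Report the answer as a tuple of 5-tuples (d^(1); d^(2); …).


Via rank(M_{q-1}∘⋯∘M_p): M ≅ I[1,1]^2, I[1,3], I[2,2]^2, I[4,4], I[4,5], I[5,5]^2.
μ_θ-semistable layers: μ^(1)=5; μ^(2)=1; μ^(3)=-7

((0, 0, 1, 0, 0); (3, 3, 0, 0, 3); (0, 0, 0, 2, 0))


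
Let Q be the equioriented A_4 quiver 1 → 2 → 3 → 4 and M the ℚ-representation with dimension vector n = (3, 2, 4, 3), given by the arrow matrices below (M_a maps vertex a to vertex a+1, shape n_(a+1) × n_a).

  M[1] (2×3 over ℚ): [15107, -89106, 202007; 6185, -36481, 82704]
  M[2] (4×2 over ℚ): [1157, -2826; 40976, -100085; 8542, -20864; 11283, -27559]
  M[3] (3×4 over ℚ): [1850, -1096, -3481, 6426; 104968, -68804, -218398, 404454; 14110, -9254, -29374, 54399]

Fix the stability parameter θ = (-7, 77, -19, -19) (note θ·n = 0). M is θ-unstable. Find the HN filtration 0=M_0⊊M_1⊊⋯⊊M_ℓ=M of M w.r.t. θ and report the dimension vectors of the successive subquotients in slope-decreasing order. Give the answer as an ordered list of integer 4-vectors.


Interval decomposition of M: I[1,1], I[1,3], I[1,4], I[3,3], I[3,4], I[4,4].
HN type (ℓ=4): μ^(1)=29; μ^(2)=13; μ^(3)=-7; μ^(4)=-19

((0, 1, 1, 0); (0, 1, 1, 1); (3, 0, 0, 0); (0, 0, 2, 2))


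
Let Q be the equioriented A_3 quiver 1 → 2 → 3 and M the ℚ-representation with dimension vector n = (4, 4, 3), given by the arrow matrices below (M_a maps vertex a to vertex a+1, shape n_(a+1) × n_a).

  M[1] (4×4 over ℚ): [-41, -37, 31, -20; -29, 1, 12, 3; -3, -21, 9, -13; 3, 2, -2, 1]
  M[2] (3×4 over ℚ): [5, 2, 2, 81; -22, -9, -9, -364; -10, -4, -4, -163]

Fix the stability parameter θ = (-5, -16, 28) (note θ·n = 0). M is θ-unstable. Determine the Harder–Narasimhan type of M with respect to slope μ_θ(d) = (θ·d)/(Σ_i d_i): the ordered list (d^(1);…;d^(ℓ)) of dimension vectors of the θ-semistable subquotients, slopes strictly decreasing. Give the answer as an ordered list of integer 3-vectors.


Interval decomposition of M: I[1,2], I[1,3]^3.
HN type (ℓ=2): μ^(1)=28; μ^(2)=-21/2

((0, 0, 3); (4, 4, 0))


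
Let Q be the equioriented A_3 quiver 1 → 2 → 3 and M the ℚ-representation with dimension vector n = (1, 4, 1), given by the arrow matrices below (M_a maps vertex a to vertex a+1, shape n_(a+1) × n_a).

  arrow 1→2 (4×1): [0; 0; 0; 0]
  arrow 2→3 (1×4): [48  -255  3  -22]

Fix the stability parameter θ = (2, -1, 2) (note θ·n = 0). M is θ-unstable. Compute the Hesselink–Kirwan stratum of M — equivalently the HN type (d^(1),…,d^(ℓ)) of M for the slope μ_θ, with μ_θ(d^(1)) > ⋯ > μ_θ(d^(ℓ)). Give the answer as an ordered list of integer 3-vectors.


Barcode: M ≅ I[1,1], I[2,2]^3, I[2,3]. HN layers by μ_θ (2 steps, strictly decreasing):
  μ^(1)=2; μ^(2)=-1

((1, 0, 1); (0, 4, 0))


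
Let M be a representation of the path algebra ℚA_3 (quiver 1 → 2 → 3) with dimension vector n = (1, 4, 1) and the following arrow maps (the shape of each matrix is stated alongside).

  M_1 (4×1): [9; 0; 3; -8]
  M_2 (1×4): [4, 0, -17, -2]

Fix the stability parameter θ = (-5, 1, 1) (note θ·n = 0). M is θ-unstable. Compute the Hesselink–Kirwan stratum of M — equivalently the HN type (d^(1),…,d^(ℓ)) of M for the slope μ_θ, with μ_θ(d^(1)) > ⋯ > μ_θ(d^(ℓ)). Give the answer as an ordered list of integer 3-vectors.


Interval decomposition of M: I[1,3], I[2,2]^3.
HN type (ℓ=2): μ^(1)=1; μ^(2)=-5

((0, 4, 1); (1, 0, 0))
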